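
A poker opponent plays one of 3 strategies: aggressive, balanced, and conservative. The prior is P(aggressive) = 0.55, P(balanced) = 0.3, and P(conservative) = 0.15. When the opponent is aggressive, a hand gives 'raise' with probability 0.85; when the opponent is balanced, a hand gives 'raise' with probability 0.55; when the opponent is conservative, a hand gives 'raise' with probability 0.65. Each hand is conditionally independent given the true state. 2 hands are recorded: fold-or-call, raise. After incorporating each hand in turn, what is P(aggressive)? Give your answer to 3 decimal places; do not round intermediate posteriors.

Each posterior becomes the prior for the next update.
After 'fold-or-call': normaliser = 0.15·0.5500 + 0.45·0.3000 + 0.35·0.1500; P(aggressive) ≈ 0.3056, P(balanced) ≈ 0.5000, P(conservative) ≈ 0.1944
After 'raise': normaliser = 0.85·0.3056 + 0.55·0.5000 + 0.65·0.1944; P(aggressive) ≈ 0.3929, P(balanced) ≈ 0.4160, P(conservative) ≈ 0.1912

0.393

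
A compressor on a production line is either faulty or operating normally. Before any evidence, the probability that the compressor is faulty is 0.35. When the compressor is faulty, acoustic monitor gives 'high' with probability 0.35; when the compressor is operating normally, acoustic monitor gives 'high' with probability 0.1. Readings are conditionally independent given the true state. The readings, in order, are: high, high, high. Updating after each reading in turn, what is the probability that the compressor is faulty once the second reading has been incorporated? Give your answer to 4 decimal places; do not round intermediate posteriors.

0.8684

After 'high': P(faulty) = 0.35·0.3500 / (0.35·0.3500 + 0.1·0.6500) ≈ 0.6533
After 'high': P(faulty) = 0.35·0.6533 / (0.35·0.6533 + 0.1·0.3467) ≈ 0.8684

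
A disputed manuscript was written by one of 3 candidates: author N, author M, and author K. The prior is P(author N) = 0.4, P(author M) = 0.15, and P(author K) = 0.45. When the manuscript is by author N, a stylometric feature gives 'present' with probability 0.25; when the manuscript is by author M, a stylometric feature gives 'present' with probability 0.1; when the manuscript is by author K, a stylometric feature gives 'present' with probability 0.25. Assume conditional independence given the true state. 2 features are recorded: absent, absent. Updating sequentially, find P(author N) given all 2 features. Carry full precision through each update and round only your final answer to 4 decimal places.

0.3752

After 'absent': normaliser = 0.75·0.4000 + 0.9·0.1500 + 0.75·0.4500; P(author N) ≈ 0.3883, P(author M) ≈ 0.1748, P(author K) ≈ 0.4369
After 'absent': normaliser = 0.75·0.3883 + 0.9·0.1748 + 0.75·0.4369; P(author N) ≈ 0.3752, P(author M) ≈ 0.2026, P(author K) ≈ 0.4221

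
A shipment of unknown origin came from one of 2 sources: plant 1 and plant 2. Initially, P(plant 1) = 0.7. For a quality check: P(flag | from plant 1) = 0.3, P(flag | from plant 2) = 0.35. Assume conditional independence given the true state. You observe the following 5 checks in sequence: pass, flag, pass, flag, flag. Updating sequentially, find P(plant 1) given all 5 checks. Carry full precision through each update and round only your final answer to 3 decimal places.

Apply Bayes' rule sequentially, carrying P(plant 1) forward.
After 'pass': P(plant 1) = 0.7·0.7000 / (0.7·0.7000 + 0.65·0.3000) ≈ 0.7153
After 'flag': P(plant 1) = 0.3·0.7153 / (0.3·0.7153 + 0.35·0.2847) ≈ 0.6829
After 'pass': P(plant 1) = 0.7·0.6829 / (0.7·0.6829 + 0.65·0.3171) ≈ 0.6988
After 'flag': P(plant 1) = 0.3·0.6988 / (0.3·0.6988 + 0.35·0.3012) ≈ 0.6653
After 'flag': P(plant 1) = 0.3·0.6653 / (0.3·0.6653 + 0.35·0.3347) ≈ 0.6302

0.630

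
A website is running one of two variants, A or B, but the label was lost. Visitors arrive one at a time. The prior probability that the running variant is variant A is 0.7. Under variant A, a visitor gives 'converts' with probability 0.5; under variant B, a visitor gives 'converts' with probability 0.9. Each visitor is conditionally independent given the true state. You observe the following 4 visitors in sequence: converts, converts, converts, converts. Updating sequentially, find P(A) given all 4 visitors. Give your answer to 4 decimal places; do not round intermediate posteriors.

Apply Bayes' rule sequentially, carrying P(A) forward.
After 'converts': P(A) = 0.5·0.7000 / (0.5·0.7000 + 0.9·0.3000) ≈ 0.5645
After 'converts': P(A) = 0.5·0.5645 / (0.5·0.5645 + 0.9·0.4355) ≈ 0.4187
After 'converts': P(A) = 0.5·0.4187 / (0.5·0.4187 + 0.9·0.5813) ≈ 0.2858
After 'converts': P(A) = 0.5·0.2858 / (0.5·0.2858 + 0.9·0.7142) ≈ 0.1819

0.1819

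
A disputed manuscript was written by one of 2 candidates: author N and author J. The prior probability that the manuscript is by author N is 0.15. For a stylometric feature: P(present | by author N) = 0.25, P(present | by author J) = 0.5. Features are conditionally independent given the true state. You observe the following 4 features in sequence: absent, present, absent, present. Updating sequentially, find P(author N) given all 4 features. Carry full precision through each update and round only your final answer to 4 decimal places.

Each posterior becomes the prior for the next update.
After 'absent': P(author N) = 0.75·0.1500 / (0.75·0.1500 + 0.5·0.8500) ≈ 0.2093
After 'present': P(author N) = 0.25·0.2093 / (0.25·0.2093 + 0.5·0.7907) ≈ 0.1169
After 'absent': P(author N) = 0.75·0.1169 / (0.75·0.1169 + 0.5·0.8831) ≈ 0.1656
After 'present': P(author N) = 0.25·0.1656 / (0.25·0.1656 + 0.5·0.8344) ≈ 0.0903

0.0903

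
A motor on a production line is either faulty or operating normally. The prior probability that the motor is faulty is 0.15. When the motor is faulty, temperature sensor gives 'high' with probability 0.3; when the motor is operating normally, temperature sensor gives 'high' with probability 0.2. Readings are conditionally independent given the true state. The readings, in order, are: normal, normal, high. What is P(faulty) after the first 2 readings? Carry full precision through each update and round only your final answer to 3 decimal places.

Apply Bayes' rule sequentially, carrying P(faulty) forward.
After 'normal': P(faulty) = 0.7·0.1500 / (0.7·0.1500 + 0.8·0.8500) ≈ 0.1338
After 'normal': P(faulty) = 0.7·0.1338 / (0.7·0.1338 + 0.8·0.8662) ≈ 0.1190

0.119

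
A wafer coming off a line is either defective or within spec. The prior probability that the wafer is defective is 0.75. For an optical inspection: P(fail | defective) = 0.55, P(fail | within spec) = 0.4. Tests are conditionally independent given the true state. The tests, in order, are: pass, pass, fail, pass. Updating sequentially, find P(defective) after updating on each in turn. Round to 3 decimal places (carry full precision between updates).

After 'pass': P(defective) = 0.45·0.7500 / (0.45·0.7500 + 0.6·0.2500) ≈ 0.6923
After 'pass': P(defective) = 0.45·0.6923 / (0.45·0.6923 + 0.6·0.3077) ≈ 0.6279
After 'fail': P(defective) = 0.55·0.6279 / (0.55·0.6279 + 0.4·0.3721) ≈ 0.6988
After 'pass': P(defective) = 0.45·0.6988 / (0.45·0.6988 + 0.6·0.3012) ≈ 0.6351

0.635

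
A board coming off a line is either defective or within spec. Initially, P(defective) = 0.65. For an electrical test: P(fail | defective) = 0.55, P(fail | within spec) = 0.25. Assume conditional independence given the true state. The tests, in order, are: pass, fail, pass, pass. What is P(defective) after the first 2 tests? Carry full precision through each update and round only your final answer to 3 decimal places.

0.710

Apply Bayes' rule sequentially, carrying P(defective) forward.
After 'pass': P(defective) = 0.45·0.6500 / (0.45·0.6500 + 0.75·0.3500) ≈ 0.5270
After 'fail': P(defective) = 0.55·0.5270 / (0.55·0.5270 + 0.25·0.4730) ≈ 0.7103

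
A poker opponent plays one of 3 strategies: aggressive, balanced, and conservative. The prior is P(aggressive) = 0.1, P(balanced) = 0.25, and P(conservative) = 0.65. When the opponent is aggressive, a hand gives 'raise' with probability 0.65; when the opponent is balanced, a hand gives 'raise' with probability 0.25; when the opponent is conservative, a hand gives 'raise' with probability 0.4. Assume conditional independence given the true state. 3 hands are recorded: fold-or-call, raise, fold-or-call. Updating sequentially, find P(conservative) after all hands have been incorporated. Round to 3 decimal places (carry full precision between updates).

0.685

After 'fold-or-call': normaliser = 0.35·0.1000 + 0.75·0.2500 + 0.6·0.6500; P(aggressive) ≈ 0.0571, P(balanced) ≈ 0.3061, P(conservative) ≈ 0.6367
After 'raise': normaliser = 0.65·0.0571 + 0.25·0.3061 + 0.4·0.6367; P(aggressive) ≈ 0.1008, P(balanced) ≈ 0.2078, P(conservative) ≈ 0.6914
After 'fold-or-call': normaliser = 0.35·0.1008 + 0.75·0.2078 + 0.6·0.6914; P(aggressive) ≈ 0.0582, P(balanced) ≈ 0.2571, P(conservative) ≈ 0.6846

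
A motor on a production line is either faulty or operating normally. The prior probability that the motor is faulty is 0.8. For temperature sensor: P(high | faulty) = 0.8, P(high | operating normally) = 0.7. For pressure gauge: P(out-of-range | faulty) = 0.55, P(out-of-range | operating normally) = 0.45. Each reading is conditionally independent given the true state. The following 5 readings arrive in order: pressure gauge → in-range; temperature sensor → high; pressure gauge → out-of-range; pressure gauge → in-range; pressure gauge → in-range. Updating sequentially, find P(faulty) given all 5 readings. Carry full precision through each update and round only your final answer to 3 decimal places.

0.754

After pressure gauge='in-range': P(faulty) = 0.45·0.8000 / (0.45·0.8000 + 0.55·0.2000) ≈ 0.7660
After temperature sensor='high': P(faulty) = 0.8·0.7660 / (0.8·0.7660 + 0.7·0.2340) ≈ 0.7890
After pressure gauge='out-of-range': P(faulty) = 0.55·0.7890 / (0.55·0.7890 + 0.45·0.2110) ≈ 0.8205
After pressure gauge='in-range': P(faulty) = 0.45·0.8205 / (0.45·0.8205 + 0.55·0.1795) ≈ 0.7890
After pressure gauge='in-range': P(faulty) = 0.45·0.7890 / (0.45·0.7890 + 0.55·0.2110) ≈ 0.7537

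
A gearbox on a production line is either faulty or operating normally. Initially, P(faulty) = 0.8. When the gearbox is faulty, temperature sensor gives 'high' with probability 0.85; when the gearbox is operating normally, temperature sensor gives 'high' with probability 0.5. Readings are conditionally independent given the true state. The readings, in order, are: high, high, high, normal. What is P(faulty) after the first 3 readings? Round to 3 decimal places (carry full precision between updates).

After 'high': P(faulty) = 0.85·0.8000 / (0.85·0.8000 + 0.5·0.2000) ≈ 0.8718
After 'high': P(faulty) = 0.85·0.8718 / (0.85·0.8718 + 0.5·0.1282) ≈ 0.9204
After 'high': P(faulty) = 0.85·0.9204 / (0.85·0.9204 + 0.5·0.0796) ≈ 0.9516

0.952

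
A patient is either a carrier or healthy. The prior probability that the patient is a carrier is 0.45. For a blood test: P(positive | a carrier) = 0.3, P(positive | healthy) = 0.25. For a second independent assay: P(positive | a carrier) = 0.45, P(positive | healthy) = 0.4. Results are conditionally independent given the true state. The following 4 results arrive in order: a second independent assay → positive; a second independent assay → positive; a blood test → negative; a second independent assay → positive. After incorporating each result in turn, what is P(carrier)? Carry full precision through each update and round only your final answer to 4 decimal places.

0.5209

After a second independent assay='positive': P(carrier) = 0.45·0.4500 / (0.45·0.4500 + 0.4·0.5500) ≈ 0.4793
After a second independent assay='positive': P(carrier) = 0.45·0.4793 / (0.45·0.4793 + 0.4·0.5207) ≈ 0.5087
After a blood test='negative': P(carrier) = 0.7·0.5087 / (0.7·0.5087 + 0.75·0.4913) ≈ 0.4915
After a second independent assay='positive': P(carrier) = 0.45·0.4915 / (0.45·0.4915 + 0.4·0.5085) ≈ 0.5209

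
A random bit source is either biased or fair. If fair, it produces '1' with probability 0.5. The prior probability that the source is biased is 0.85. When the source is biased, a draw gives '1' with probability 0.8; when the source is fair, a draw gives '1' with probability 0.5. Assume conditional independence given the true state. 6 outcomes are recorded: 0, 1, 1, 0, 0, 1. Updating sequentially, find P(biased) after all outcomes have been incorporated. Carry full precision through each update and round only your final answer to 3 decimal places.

After '0': P(biased) = 0.2·0.8500 / (0.2·0.8500 + 0.5·0.1500) ≈ 0.6939
After '1': P(biased) = 0.8·0.6939 / (0.8·0.6939 + 0.5·0.3061) ≈ 0.7839
After '1': P(biased) = 0.8·0.7839 / (0.8·0.7839 + 0.5·0.2161) ≈ 0.8530
After '0': P(biased) = 0.2·0.8530 / (0.2·0.8530 + 0.5·0.1470) ≈ 0.6989
After '0': P(biased) = 0.2·0.6989 / (0.2·0.6989 + 0.5·0.3011) ≈ 0.4814
After '1': P(biased) = 0.8·0.4814 / (0.8·0.4814 + 0.5·0.5186) ≈ 0.5977

0.598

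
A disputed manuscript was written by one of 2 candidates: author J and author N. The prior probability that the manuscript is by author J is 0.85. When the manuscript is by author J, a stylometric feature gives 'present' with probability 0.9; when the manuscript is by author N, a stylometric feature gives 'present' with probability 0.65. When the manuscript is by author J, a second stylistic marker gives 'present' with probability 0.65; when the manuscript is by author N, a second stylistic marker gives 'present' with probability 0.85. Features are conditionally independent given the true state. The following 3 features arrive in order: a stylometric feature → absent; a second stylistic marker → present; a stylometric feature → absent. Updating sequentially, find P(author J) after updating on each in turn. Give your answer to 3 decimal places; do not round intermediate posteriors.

Each posterior becomes the prior for the next update.
After a stylometric feature='absent': P(author J) = 0.1·0.8500 / (0.1·0.8500 + 0.35·0.1500) ≈ 0.6182
After a second stylistic marker='present': P(author J) = 0.65·0.6182 / (0.65·0.6182 + 0.85·0.3818) ≈ 0.5532
After a stylometric feature='absent': P(author J) = 0.1·0.5532 / (0.1·0.5532 + 0.35·0.4468) ≈ 0.2613

0.261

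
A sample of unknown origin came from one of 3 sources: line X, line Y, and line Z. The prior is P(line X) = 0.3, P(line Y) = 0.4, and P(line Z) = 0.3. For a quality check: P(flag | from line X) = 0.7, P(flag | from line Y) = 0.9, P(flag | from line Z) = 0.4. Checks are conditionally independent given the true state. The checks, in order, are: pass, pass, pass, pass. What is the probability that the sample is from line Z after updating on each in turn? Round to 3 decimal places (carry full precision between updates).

After 'pass': normaliser = 0.3·0.3000 + 0.1·0.4000 + 0.6·0.3000; P(line X) ≈ 0.2903, P(line Y) ≈ 0.1290, P(line Z) ≈ 0.5806
After 'pass': normaliser = 0.3·0.2903 + 0.1·0.1290 + 0.6·0.5806; P(line X) ≈ 0.1942, P(line Y) ≈ 0.0288, P(line Z) ≈ 0.7770
After 'pass': normaliser = 0.3·0.1942 + 0.1·0.0288 + 0.6·0.7770; P(line X) ≈ 0.1105, P(line Y) ≈ 0.0055, P(line Z) ≈ 0.8840
After 'pass': normaliser = 0.3·0.1105 + 0.1·0.0055 + 0.6·0.8840; P(line X) ≈ 0.0588, P(line Y) ≈ 0.0010, P(line Z) ≈ 0.9403

0.940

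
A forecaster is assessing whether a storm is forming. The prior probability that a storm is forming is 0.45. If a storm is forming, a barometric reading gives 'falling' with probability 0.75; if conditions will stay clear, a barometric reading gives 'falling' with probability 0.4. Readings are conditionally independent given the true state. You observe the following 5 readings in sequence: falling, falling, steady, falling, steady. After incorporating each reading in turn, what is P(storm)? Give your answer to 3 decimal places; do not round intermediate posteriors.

0.484

After 'falling': P(storm) = 0.75·0.4500 / (0.75·0.4500 + 0.4·0.5500) ≈ 0.6054
After 'falling': P(storm) = 0.75·0.6054 / (0.75·0.6054 + 0.4·0.3946) ≈ 0.7420
After 'steady': P(storm) = 0.25·0.7420 / (0.25·0.7420 + 0.6·0.2580) ≈ 0.5451
After 'falling': P(storm) = 0.75·0.5451 / (0.75·0.5451 + 0.4·0.4549) ≈ 0.6920
After 'steady': P(storm) = 0.25·0.6920 / (0.25·0.6920 + 0.6·0.3080) ≈ 0.4836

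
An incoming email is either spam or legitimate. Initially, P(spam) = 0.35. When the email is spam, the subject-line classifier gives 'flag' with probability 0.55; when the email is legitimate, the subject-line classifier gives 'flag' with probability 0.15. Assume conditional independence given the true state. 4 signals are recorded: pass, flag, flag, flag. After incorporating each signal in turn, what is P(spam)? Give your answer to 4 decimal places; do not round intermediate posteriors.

0.9336

Apply Bayes' rule sequentially, carrying P(spam) forward.
After 'pass': P(spam) = 0.45·0.3500 / (0.45·0.3500 + 0.85·0.6500) ≈ 0.2218
After 'flag': P(spam) = 0.55·0.2218 / (0.55·0.2218 + 0.15·0.7782) ≈ 0.5111
After 'flag': P(spam) = 0.55·0.5111 / (0.55·0.5111 + 0.15·0.4889) ≈ 0.7931
After 'flag': P(spam) = 0.55·0.7931 / (0.55·0.7931 + 0.15·0.2069) ≈ 0.9336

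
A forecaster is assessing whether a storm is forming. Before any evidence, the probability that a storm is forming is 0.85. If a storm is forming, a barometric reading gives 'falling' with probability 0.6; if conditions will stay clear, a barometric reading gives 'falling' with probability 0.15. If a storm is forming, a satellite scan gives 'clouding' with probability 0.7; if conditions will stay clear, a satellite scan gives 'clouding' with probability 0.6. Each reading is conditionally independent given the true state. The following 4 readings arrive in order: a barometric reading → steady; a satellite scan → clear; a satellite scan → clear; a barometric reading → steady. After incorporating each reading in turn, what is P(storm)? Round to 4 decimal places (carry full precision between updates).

0.4138

After a barometric reading='steady': P(storm) = 0.4·0.8500 / (0.4·0.8500 + 0.85·0.1500) ≈ 0.7273
After a satellite scan='clear': P(storm) = 0.3·0.7273 / (0.3·0.7273 + 0.4·0.2727) ≈ 0.6667
After a satellite scan='clear': P(storm) = 0.3·0.6667 / (0.3·0.6667 + 0.4·0.3333) ≈ 0.6000
After a barometric reading='steady': P(storm) = 0.4·0.6000 / (0.4·0.6000 + 0.85·0.4000) ≈ 0.4138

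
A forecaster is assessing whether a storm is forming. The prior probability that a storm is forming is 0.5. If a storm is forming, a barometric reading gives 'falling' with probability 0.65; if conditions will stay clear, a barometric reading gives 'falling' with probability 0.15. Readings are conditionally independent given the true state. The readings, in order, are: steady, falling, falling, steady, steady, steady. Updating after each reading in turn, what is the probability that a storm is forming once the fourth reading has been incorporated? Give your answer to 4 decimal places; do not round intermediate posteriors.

0.7610

After 'steady': P(storm) = 0.35·0.5000 / (0.35·0.5000 + 0.85·0.5000) ≈ 0.2917
After 'falling': P(storm) = 0.65·0.2917 / (0.65·0.2917 + 0.15·0.7083) ≈ 0.6408
After 'falling': P(storm) = 0.65·0.6408 / (0.65·0.6408 + 0.15·0.3592) ≈ 0.8855
After 'steady': P(storm) = 0.35·0.8855 / (0.35·0.8855 + 0.85·0.1145) ≈ 0.7610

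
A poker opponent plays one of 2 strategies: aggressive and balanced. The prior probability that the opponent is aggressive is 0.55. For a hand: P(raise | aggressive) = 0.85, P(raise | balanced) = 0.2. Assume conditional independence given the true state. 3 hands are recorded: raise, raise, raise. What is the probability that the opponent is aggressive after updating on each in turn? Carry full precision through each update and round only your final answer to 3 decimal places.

0.989

After 'raise': P(aggressive) = 0.85·0.5500 / (0.85·0.5500 + 0.2·0.4500) ≈ 0.8386
After 'raise': P(aggressive) = 0.85·0.8386 / (0.85·0.8386 + 0.2·0.1614) ≈ 0.9567
After 'raise': P(aggressive) = 0.85·0.9567 / (0.85·0.9567 + 0.2·0.0433) ≈ 0.9895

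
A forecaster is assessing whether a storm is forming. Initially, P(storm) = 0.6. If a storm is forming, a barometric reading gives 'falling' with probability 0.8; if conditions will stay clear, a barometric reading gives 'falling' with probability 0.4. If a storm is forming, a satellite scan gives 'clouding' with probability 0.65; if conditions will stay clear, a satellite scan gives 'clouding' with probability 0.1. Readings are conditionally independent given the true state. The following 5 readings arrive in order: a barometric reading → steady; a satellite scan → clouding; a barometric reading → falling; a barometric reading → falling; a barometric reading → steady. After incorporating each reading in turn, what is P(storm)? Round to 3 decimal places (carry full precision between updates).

Apply Bayes' rule sequentially, carrying P(storm) forward.
After a barometric reading='steady': P(storm) = 0.2·0.6000 / (0.2·0.6000 + 0.6·0.4000) ≈ 0.3333
After a satellite scan='clouding': P(storm) = 0.65·0.3333 / (0.65·0.3333 + 0.1·0.6667) ≈ 0.7647
After a barometric reading='falling': P(storm) = 0.8·0.7647 / (0.8·0.7647 + 0.4·0.2353) ≈ 0.8667
After a barometric reading='falling': P(storm) = 0.8·0.8667 / (0.8·0.8667 + 0.4·0.1333) ≈ 0.9286
After a barometric reading='steady': P(storm) = 0.2·0.9286 / (0.2·0.9286 + 0.6·0.0714) ≈ 0.8125

0.813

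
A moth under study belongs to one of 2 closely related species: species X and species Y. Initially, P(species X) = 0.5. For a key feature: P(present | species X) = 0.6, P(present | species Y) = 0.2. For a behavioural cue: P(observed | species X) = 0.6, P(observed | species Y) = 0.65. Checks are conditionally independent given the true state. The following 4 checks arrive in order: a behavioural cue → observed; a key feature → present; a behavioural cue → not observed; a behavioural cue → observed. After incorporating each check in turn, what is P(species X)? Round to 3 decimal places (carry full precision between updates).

After a behavioural cue='observed': P(species X) = 0.6·0.5000 / (0.6·0.5000 + 0.65·0.5000) ≈ 0.4800
After a key feature='present': P(species X) = 0.6·0.4800 / (0.6·0.4800 + 0.2·0.5200) ≈ 0.7347
After a behavioural cue='not observed': P(species X) = 0.4·0.7347 / (0.4·0.7347 + 0.35·0.2653) ≈ 0.7599
After a behavioural cue='observed': P(species X) = 0.6·0.7599 / (0.6·0.7599 + 0.65·0.2401) ≈ 0.7450

0.745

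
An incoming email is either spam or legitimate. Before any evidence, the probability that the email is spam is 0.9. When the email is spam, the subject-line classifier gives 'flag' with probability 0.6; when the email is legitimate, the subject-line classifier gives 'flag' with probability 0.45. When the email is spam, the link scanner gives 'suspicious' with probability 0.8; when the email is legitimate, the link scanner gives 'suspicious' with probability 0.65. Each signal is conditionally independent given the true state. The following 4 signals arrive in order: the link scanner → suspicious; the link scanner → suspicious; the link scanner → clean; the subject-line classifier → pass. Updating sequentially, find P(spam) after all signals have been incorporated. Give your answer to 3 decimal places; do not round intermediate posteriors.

0.850

After the link scanner='suspicious': P(spam) = 0.8·0.9000 / (0.8·0.9000 + 0.65·0.1000) ≈ 0.9172
After the link scanner='suspicious': P(spam) = 0.8·0.9172 / (0.8·0.9172 + 0.65·0.0828) ≈ 0.9317
After the link scanner='clean': P(spam) = 0.2·0.9317 / (0.2·0.9317 + 0.35·0.0683) ≈ 0.8862
After the subject-line classifier='pass': P(spam) = 0.4·0.8862 / (0.4·0.8862 + 0.55·0.1138) ≈ 0.8500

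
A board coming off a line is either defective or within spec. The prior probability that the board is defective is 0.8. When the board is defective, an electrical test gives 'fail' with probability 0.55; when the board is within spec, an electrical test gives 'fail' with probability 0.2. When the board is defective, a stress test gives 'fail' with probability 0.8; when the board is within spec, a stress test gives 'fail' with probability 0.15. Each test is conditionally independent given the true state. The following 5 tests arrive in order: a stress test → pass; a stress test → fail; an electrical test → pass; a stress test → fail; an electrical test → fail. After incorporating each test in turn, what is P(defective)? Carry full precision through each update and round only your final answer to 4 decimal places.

0.9764

Each posterior becomes the prior for the next update.
After a stress test='pass': P(defective) = 0.2·0.8000 / (0.2·0.8000 + 0.85·0.2000) ≈ 0.4848
After a stress test='fail': P(defective) = 0.8·0.4848 / (0.8·0.4848 + 0.15·0.5152) ≈ 0.8339
After an electrical test='pass': P(defective) = 0.45·0.8339 / (0.45·0.8339 + 0.8·0.1661) ≈ 0.7385
After a stress test='fail': P(defective) = 0.8·0.7385 / (0.8·0.7385 + 0.15·0.2615) ≈ 0.9377
After an electrical test='fail': P(defective) = 0.55·0.9377 / (0.55·0.9377 + 0.2·0.0623) ≈ 0.9764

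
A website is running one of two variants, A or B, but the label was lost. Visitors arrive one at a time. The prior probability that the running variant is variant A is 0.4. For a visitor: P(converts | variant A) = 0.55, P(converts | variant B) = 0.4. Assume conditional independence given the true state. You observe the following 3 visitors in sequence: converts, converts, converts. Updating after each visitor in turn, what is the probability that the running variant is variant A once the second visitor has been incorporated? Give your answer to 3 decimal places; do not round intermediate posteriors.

Apply Bayes' rule sequentially, carrying P(A) forward.
After 'converts': P(A) = 0.55·0.4000 / (0.55·0.4000 + 0.4·0.6000) ≈ 0.4783
After 'converts': P(A) = 0.55·0.4783 / (0.55·0.4783 + 0.4·0.5217) ≈ 0.5576

0.558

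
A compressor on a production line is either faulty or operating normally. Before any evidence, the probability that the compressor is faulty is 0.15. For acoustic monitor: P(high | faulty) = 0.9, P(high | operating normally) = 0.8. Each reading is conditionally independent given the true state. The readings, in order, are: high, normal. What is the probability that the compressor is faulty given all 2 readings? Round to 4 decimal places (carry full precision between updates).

0.0903

After 'high': P(faulty) = 0.9·0.1500 / (0.9·0.1500 + 0.8·0.8500) ≈ 0.1656
After 'normal': P(faulty) = 0.1·0.1656 / (0.1·0.1656 + 0.2·0.8344) ≈ 0.0903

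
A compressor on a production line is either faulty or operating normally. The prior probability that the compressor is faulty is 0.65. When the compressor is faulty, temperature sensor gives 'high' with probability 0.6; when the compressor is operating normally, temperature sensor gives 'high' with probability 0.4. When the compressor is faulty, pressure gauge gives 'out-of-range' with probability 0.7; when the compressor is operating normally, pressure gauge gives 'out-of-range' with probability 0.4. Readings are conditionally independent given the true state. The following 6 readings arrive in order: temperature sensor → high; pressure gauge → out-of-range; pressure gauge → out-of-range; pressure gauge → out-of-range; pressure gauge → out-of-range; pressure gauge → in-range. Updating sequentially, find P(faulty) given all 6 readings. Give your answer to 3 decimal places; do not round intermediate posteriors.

After temperature sensor='high': P(faulty) = 0.6·0.6500 / (0.6·0.6500 + 0.4·0.3500) ≈ 0.7358
After pressure gauge='out-of-range': P(faulty) = 0.7·0.7358 / (0.7·0.7358 + 0.4·0.2642) ≈ 0.8298
After pressure gauge='out-of-range': P(faulty) = 0.7·0.8298 / (0.7·0.8298 + 0.4·0.1702) ≈ 0.8951
After pressure gauge='out-of-range': P(faulty) = 0.7·0.8951 / (0.7·0.8951 + 0.4·0.1049) ≈ 0.9372
After pressure gauge='out-of-range': P(faulty) = 0.7·0.9372 / (0.7·0.9372 + 0.4·0.0628) ≈ 0.9631
After pressure gauge='in-range': P(faulty) = 0.3·0.9631 / (0.3·0.9631 + 0.6·0.0369) ≈ 0.9289

0.929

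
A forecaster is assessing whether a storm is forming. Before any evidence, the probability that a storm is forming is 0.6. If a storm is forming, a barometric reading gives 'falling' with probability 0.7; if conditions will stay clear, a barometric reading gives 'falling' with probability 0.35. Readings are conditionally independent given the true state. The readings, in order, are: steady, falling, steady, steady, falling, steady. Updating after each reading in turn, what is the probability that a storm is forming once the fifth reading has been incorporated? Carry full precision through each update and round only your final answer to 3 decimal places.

Apply Bayes' rule sequentially, carrying P(storm) forward.
After 'steady': P(storm) = 0.3·0.6000 / (0.3·0.6000 + 0.65·0.4000) ≈ 0.4091
After 'falling': P(storm) = 0.7·0.4091 / (0.7·0.4091 + 0.35·0.5909) ≈ 0.5806
After 'steady': P(storm) = 0.3·0.5806 / (0.3·0.5806 + 0.65·0.4194) ≈ 0.3899
After 'steady': P(storm) = 0.3·0.3899 / (0.3·0.3899 + 0.65·0.6101) ≈ 0.2278
After 'falling': P(storm) = 0.7·0.2278 / (0.7·0.2278 + 0.35·0.7722) ≈ 0.3710

0.371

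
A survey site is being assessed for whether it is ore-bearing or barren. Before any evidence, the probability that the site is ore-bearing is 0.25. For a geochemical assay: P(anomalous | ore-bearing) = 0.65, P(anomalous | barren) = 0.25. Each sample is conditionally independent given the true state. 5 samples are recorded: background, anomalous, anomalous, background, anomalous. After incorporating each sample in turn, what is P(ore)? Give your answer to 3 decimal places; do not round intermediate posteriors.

0.561

Each posterior becomes the prior for the next update.
After 'background': P(ore) = 0.35·0.2500 / (0.35·0.2500 + 0.75·0.7500) ≈ 0.1346
After 'anomalous': P(ore) = 0.65·0.1346 / (0.65·0.1346 + 0.25·0.8654) ≈ 0.2880
After 'anomalous': P(ore) = 0.65·0.2880 / (0.65·0.2880 + 0.25·0.7120) ≈ 0.5126
After 'background': P(ore) = 0.35·0.5126 / (0.35·0.5126 + 0.75·0.4874) ≈ 0.3292
After 'anomalous': P(ore) = 0.65·0.3292 / (0.65·0.3292 + 0.25·0.6708) ≈ 0.5606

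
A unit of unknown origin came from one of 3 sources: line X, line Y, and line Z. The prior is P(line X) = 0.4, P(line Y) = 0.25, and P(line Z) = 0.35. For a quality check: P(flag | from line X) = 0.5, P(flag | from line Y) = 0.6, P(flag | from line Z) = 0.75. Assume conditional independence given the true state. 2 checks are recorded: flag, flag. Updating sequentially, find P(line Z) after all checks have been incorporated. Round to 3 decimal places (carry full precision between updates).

Apply Bayes' rule sequentially, carrying P(line Z) forward.
After 'flag': normaliser = 0.5·0.4000 + 0.6·0.2500 + 0.75·0.3500; P(line X) ≈ 0.3265, P(line Y) ≈ 0.2449, P(line Z) ≈ 0.4286
After 'flag': normaliser = 0.5·0.3265 + 0.6·0.2449 + 0.75·0.4286; P(line X) ≈ 0.2585, P(line Y) ≈ 0.2326, P(line Z) ≈ 0.5089

0.509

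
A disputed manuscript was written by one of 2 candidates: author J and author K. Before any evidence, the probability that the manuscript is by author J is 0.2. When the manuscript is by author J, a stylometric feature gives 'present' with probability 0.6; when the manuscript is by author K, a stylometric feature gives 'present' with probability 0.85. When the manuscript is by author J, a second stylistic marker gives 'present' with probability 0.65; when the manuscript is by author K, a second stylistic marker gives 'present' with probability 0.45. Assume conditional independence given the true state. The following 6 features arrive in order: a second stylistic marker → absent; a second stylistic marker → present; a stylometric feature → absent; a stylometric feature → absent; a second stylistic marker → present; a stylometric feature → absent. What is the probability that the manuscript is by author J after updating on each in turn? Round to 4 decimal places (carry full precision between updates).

After a second stylistic marker='absent': P(author J) = 0.35·0.2000 / (0.35·0.2000 + 0.55·0.8000) ≈ 0.1373
After a second stylistic marker='present': P(author J) = 0.65·0.1373 / (0.65·0.1373 + 0.45·0.8627) ≈ 0.1869
After a stylometric feature='absent': P(author J) = 0.4·0.1869 / (0.4·0.1869 + 0.15·0.8131) ≈ 0.3800
After a stylometric feature='absent': P(author J) = 0.4·0.3800 / (0.4·0.3800 + 0.15·0.6200) ≈ 0.6204
After a second stylistic marker='present': P(author J) = 0.65·0.6204 / (0.65·0.6204 + 0.45·0.3796) ≈ 0.7024
After a stylometric feature='absent': P(author J) = 0.4·0.7024 / (0.4·0.7024 + 0.15·0.2976) ≈ 0.8629

0.8629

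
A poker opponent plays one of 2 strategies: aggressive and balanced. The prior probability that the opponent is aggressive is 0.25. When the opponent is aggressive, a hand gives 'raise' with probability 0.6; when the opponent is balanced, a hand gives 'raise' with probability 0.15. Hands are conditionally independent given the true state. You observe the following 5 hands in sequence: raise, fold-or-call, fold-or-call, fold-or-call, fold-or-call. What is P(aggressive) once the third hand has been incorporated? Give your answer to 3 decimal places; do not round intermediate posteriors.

After 'raise': P(aggressive) = 0.6·0.2500 / (0.6·0.2500 + 0.15·0.7500) ≈ 0.5714
After 'fold-or-call': P(aggressive) = 0.4·0.5714 / (0.4·0.5714 + 0.85·0.4286) ≈ 0.3855
After 'fold-or-call': P(aggressive) = 0.4·0.3855 / (0.4·0.3855 + 0.85·0.6145) ≈ 0.2280

0.228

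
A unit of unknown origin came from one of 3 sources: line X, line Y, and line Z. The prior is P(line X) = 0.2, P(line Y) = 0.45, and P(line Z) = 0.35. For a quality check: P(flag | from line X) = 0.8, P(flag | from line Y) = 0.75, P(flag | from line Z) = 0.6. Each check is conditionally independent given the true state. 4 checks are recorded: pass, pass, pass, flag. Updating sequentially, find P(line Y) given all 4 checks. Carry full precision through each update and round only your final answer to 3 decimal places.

After 'pass': normaliser = 0.2·0.2000 + 0.25·0.4500 + 0.4·0.3500; P(line X) ≈ 0.1368, P(line Y) ≈ 0.3846, P(line Z) ≈ 0.4786
After 'pass': normaliser = 0.2·0.1368 + 0.25·0.3846 + 0.4·0.4786; P(line X) ≈ 0.0868, P(line Y) ≈ 0.3053, P(line Z) ≈ 0.6079
After 'pass': normaliser = 0.2·0.0868 + 0.25·0.3053 + 0.4·0.6079; P(line X) ≈ 0.0516, P(line Y) ≈ 0.2266, P(line Z) ≈ 0.7219
After 'flag': normaliser = 0.8·0.0516 + 0.75·0.2266 + 0.6·0.7219; P(line X) ≈ 0.0640, P(line Y) ≈ 0.2638, P(line Z) ≈ 0.6722

0.264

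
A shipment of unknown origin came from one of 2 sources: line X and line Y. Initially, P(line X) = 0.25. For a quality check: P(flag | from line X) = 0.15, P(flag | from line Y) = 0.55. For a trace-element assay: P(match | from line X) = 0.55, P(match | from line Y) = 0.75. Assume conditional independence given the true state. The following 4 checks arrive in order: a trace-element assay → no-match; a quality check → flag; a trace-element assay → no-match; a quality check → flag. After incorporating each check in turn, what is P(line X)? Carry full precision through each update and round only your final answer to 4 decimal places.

After a trace-element assay='no-match': P(line X) = 0.45·0.2500 / (0.45·0.2500 + 0.25·0.7500) ≈ 0.3750
After a quality check='flag': P(line X) = 0.15·0.3750 / (0.15·0.3750 + 0.55·0.6250) ≈ 0.1406
After a trace-element assay='no-match': P(line X) = 0.45·0.1406 / (0.45·0.1406 + 0.25·0.8594) ≈ 0.2275
After a quality check='flag': P(line X) = 0.15·0.2275 / (0.15·0.2275 + 0.55·0.7725) ≈ 0.0744

0.0744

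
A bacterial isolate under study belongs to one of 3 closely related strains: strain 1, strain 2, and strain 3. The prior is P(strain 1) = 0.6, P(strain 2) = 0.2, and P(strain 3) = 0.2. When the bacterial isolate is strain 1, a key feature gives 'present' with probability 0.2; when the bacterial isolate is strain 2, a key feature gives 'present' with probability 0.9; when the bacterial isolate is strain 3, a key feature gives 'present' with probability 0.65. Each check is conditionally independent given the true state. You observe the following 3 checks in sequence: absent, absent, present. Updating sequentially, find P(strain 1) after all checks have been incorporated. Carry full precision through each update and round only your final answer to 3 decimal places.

After 'absent': normaliser = 0.8·0.6000 + 0.1·0.2000 + 0.35·0.2000; P(strain 1) ≈ 0.8421, P(strain 2) ≈ 0.0351, P(strain 3) ≈ 0.1228
After 'absent': normaliser = 0.8·0.8421 + 0.1·0.0351 + 0.35·0.1228; P(strain 1) ≈ 0.9354, P(strain 2) ≈ 0.0049, P(strain 3) ≈ 0.0597
After 'present': normaliser = 0.2·0.9354 + 0.9·0.0049 + 0.65·0.0597; P(strain 1) ≈ 0.8125, P(strain 2) ≈ 0.0190, P(strain 3) ≈ 0.1685

0.812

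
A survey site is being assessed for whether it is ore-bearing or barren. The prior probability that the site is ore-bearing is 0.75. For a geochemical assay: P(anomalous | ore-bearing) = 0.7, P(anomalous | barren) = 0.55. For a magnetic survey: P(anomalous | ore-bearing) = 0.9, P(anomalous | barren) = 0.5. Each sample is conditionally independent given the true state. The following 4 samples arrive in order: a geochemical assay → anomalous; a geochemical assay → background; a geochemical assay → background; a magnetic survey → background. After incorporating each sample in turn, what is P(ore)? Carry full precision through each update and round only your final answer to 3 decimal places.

After a geochemical assay='anomalous': P(ore) = 0.7·0.7500 / (0.7·0.7500 + 0.55·0.2500) ≈ 0.7925
After a geochemical assay='background': P(ore) = 0.3·0.7925 / (0.3·0.7925 + 0.45·0.2075) ≈ 0.7179
After a geochemical assay='background': P(ore) = 0.3·0.7179 / (0.3·0.7179 + 0.45·0.2821) ≈ 0.6292
After a magnetic survey='background': P(ore) = 0.1·0.6292 / (0.1·0.6292 + 0.5·0.3708) ≈ 0.2534

0.253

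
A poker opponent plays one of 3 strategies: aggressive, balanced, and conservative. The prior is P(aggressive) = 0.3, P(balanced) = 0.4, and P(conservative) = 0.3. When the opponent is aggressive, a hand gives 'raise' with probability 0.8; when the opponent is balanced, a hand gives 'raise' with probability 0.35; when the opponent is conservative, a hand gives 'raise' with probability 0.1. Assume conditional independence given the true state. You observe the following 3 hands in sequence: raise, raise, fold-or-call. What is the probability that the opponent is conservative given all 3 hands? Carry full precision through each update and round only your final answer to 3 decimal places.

0.037

After 'raise': normaliser = 0.8·0.3000 + 0.35·0.4000 + 0.1·0.3000; P(aggressive) ≈ 0.5854, P(balanced) ≈ 0.3415, P(conservative) ≈ 0.0732
After 'raise': normaliser = 0.8·0.5854 + 0.35·0.3415 + 0.1·0.0732; P(aggressive) ≈ 0.7869, P(balanced) ≈ 0.2008, P(conservative) ≈ 0.0123
After 'fold-or-call': normaliser = 0.2·0.7869 + 0.65·0.2008 + 0.9·0.0123; P(aggressive) ≈ 0.5264, P(balanced) ≈ 0.4366, P(conservative) ≈ 0.0370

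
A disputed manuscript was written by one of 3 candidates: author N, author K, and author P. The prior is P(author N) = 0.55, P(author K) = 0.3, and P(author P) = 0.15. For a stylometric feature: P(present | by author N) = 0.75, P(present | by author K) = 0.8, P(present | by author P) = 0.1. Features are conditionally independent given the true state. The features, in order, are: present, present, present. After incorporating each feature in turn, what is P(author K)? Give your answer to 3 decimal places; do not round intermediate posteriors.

0.398

After 'present': normaliser = 0.75·0.5500 + 0.8·0.3000 + 0.1·0.1500; P(author N) ≈ 0.6180, P(author K) ≈ 0.3596, P(author P) ≈ 0.0225
After 'present': normaliser = 0.75·0.6180 + 0.8·0.3596 + 0.1·0.0225; P(author N) ≈ 0.6152, P(author K) ≈ 0.3818, P(author P) ≈ 0.0030
After 'present': normaliser = 0.75·0.6152 + 0.8·0.3818 + 0.1·0.0030; P(author N) ≈ 0.6015, P(author K) ≈ 0.3982, P(author P) ≈ 0.0004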